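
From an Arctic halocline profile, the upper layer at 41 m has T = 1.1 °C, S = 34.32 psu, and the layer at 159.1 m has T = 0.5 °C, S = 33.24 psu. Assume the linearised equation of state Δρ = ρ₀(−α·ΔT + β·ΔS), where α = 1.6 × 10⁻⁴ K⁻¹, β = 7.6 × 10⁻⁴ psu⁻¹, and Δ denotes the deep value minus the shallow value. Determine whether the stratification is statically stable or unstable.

ΔT = 0.5 − 1.1 = -0.6 K and ΔS = 33.24 − 34.32 = -1.08 psu (deep − shallow).
−αΔT = 9.60 × 10⁻⁵; βΔS = -8.208 × 10⁻⁴; sum Δρ/ρ₀ = -7.248 × 10⁻⁴.
Δρ/ρ₀ < 0, so Δρ < 0: deeper water is lighter → statically unstable; the column would overturn.

unstable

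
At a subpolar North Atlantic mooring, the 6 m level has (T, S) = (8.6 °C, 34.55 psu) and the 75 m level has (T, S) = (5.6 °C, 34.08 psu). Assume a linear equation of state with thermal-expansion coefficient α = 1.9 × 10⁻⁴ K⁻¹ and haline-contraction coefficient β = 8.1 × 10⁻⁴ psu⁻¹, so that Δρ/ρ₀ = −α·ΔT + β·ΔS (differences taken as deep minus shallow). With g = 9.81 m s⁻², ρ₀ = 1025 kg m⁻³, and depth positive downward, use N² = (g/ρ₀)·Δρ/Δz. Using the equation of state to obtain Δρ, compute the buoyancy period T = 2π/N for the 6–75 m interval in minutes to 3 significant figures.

20.2 min

ΔT = -3.0 K, ΔS = -0.47 psu (deep − shallow).
Δρ/ρ₀ = −αΔT + βΔS = 5.70 × 10⁻⁴ − 3.807 × 10⁻⁴ = 1.893 × 10⁻⁴, so Δρ ≈ 0.1940 kg m⁻³.
N² = (g/ρ₀)·Δρ/Δz = g·(Δρ/ρ₀)/Δz = 9.81 × 1.893 × 10⁻⁴ / 69 = 2.6914 × 10⁻⁵ s⁻².
N = √(2.6914 × 10⁻⁵) = 5.1879 × 10⁻³ rad s⁻¹ → T = 2π/N = 1.2111 × 10³ s = 20.185 min ≈ 20.2 min.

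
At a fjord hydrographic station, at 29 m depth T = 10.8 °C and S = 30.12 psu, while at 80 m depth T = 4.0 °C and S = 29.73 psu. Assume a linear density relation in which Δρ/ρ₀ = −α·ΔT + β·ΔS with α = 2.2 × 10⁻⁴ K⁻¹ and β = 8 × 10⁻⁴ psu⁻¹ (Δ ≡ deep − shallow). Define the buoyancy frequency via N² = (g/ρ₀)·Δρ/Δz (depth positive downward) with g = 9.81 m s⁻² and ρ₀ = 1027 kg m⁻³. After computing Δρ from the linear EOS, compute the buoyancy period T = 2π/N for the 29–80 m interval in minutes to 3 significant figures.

6.94 min

ΔT = -6.8 K, ΔS = -0.39 psu (deep − shallow).
Δρ/ρ₀ = −αΔT + βΔS = 1.496 × 10⁻³ − 3.12 × 10⁻⁴ = 1.184 × 10⁻³, so Δρ ≈ 1.216 kg m⁻³.
N² = (g/ρ₀)·Δρ/Δz = g·(Δρ/ρ₀)/Δz = 9.81 × 1.184 × 10⁻³ / 51 = 2.2775 × 10⁻⁴ s⁻².
N = √(2.2775 × 10⁻⁴) = 0.015091 rad s⁻¹ → T = 2π/N = 416.35 s = 6.9392 min ≈ 6.94 min.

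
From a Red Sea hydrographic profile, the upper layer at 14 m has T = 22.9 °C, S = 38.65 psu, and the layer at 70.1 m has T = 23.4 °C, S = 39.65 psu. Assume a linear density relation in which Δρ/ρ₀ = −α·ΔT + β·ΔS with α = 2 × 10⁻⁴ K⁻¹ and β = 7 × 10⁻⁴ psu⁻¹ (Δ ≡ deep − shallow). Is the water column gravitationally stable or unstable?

stable

ΔT = 23.4 − 22.9 = +0.5 K and ΔS = 39.65 − 38.65 = +1.00 psu (deep − shallow).
−αΔT = -1.00 × 10⁻⁴; βΔS = 7.00 × 10⁻⁴; sum Δρ/ρ₀ = 6.00 × 10⁻⁴.
Δρ/ρ₀ > 0, so Δρ > 0: deeper water is denser → statically stable.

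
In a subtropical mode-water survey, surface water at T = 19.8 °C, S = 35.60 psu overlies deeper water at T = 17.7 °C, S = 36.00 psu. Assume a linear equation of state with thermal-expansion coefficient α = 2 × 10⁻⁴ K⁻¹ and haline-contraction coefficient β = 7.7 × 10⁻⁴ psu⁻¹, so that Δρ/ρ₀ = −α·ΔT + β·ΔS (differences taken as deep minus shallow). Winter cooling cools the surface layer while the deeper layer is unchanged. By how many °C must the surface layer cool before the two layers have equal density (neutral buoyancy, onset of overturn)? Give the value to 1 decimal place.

3.6 °C

Neutral buoyancy requires Δρ = 0, i.e. −α(T_deep − T_surf′) + β(S_deep − S_surf) = 0.
T_surf′ = T_deep − (β/α)·ΔS = 17.7 − (7.7 × 10⁻⁴/2 × 10⁻⁴)·(+0.40) = 16.160 °C.
Cooling required: 19.8 − (16.160) = 3.640 °C.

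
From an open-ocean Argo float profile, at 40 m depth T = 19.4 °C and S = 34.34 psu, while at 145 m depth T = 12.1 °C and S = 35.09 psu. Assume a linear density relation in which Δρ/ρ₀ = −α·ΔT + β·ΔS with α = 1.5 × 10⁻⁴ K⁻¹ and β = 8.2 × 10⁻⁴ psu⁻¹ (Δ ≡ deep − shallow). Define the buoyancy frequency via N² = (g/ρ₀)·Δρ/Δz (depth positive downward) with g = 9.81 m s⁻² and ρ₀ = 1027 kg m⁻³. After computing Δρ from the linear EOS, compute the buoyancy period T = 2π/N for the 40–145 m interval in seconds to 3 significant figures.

ΔT = -7.3 K, ΔS = +0.75 psu (deep − shallow).
Δρ/ρ₀ = −αΔT + βΔS = 1.095 × 10⁻³ + 6.15 × 10⁻⁴ = 1.71 × 10⁻³, so Δρ ≈ 1.756 kg m⁻³.
N² = (g/ρ₀)·Δρ/Δz = g·(Δρ/ρ₀)/Δz = 9.81 × 1.71 × 10⁻³ / 105 = 1.5976 × 10⁻⁴ s⁻².
N = √(1.5976 × 10⁻⁴) = 0.012640 rad s⁻¹ → T = 2π/N = 497.09 s ≈ 497 s.

497 s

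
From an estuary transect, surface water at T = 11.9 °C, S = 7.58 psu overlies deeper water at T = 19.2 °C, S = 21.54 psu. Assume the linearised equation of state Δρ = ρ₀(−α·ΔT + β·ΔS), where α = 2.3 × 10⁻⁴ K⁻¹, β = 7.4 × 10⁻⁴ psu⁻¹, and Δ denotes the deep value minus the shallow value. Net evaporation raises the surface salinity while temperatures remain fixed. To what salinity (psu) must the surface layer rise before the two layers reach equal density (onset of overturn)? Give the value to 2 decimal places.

Neutral buoyancy requires −α(T_deep − T_surf) + β(S_deep − S_surf′) = 0.
S_surf′ = S_deep − (α/β)·ΔT = 21.54 − (2.3 × 10⁻⁴/7.4 × 10⁻⁴)·(+7.3) = 19.2711 psu.
Increase required: 19.2711 − 7.58 = 11.6911 psu.

19.27 psu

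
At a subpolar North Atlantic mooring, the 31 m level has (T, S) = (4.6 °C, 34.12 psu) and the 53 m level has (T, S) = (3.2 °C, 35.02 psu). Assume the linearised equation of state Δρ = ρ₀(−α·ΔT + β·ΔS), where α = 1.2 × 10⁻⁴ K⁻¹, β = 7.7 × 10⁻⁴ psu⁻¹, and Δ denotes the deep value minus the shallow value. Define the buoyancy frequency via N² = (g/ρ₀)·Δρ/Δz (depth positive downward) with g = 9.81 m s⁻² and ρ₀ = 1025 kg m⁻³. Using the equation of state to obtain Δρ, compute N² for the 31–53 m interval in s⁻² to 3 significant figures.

3.84 × 10⁻⁴ s⁻²

ΔT = -1.4 K, ΔS = +0.90 psu (deep − shallow).
Δρ/ρ₀ = −αΔT + βΔS = 1.68 × 10⁻⁴ + 6.93 × 10⁻⁴ = 8.61 × 10⁻⁴, so Δρ ≈ 0.8825 kg m⁻³.
N² = (g/ρ₀)·Δρ/Δz = g·(Δρ/ρ₀)/Δz = 9.81 × 8.61 × 10⁻⁴ / 22 = 3.8393 × 10⁻⁴ s⁻² ≈ 3.84 × 10⁻⁴ s⁻².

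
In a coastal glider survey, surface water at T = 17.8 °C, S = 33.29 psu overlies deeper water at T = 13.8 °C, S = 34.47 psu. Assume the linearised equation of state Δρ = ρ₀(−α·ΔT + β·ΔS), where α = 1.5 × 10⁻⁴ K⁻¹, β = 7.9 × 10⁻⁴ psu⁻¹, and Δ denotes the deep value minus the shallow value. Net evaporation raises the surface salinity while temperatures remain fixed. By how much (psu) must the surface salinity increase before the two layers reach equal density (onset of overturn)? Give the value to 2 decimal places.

Neutral buoyancy requires −α(T_deep − T_surf) + β(S_deep − S_surf′) = 0.
S_surf′ = S_deep − (α/β)·ΔT = 34.47 − (1.5 × 10⁻⁴/7.9 × 10⁻⁴)·(-4.0) = 35.2295 psu.
Increase required: 35.2295 − 33.29 = 1.9395 psu.

1.94 psu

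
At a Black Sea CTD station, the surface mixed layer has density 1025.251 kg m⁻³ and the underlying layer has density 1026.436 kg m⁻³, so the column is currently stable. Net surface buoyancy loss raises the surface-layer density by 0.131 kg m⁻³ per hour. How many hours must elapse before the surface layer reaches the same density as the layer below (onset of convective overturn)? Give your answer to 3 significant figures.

9.05 hours

Density deficit of the surface layer: 1026.436 − 1025.251 = 1.185 kg m⁻³.
Required change = 1.185 / 0.131 = 9.05 hours.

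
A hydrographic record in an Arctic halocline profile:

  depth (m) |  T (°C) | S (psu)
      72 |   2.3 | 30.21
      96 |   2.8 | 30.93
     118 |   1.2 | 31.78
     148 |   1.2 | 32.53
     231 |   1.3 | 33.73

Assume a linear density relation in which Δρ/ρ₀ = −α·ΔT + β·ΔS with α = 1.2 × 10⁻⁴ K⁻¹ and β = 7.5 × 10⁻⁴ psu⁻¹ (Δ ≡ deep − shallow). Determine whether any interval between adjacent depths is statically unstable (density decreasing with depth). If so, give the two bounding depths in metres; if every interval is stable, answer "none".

none

Evaluate Δρ/ρ₀ = −αΔT + βΔS across each adjacent pair:
  72–96 m: −αΔT+βΔS = −(1.2 × 10⁻⁴)(+0.5)+(7.5 × 10⁻⁴)(+0.72) = 4.8 × 10⁻⁴ → stable
  96–118 m: −αΔT+βΔS = −(1.2 × 10⁻⁴)(-1.6)+(7.5 × 10⁻⁴)(+0.85) = 8.3 × 10⁻⁴ → stable
  118–148 m: −αΔT+βΔS = −(1.2 × 10⁻⁴)(+0.0)+(7.5 × 10⁻⁴)(+0.75) = 5.6 × 10⁻⁴ → stable
  148–231 m: −αΔT+βΔS = −(1.2 × 10⁻⁴)(+0.1)+(7.5 × 10⁻⁴)(+1.20) = 8.9 × 10⁻⁴ → stable
Every interval has Δρ > 0: the column is stably stratified throughout.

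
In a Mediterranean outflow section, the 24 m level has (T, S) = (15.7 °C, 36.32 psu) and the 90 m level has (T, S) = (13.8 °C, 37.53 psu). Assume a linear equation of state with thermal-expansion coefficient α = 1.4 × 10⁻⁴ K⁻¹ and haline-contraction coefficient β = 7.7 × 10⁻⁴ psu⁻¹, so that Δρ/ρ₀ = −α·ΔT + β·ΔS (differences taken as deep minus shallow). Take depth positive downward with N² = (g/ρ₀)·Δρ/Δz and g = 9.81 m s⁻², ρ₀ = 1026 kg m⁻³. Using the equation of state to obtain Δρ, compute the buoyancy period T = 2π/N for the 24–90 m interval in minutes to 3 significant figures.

ΔT = -1.9 K, ΔS = +1.21 psu (deep − shallow).
Δρ/ρ₀ = −αΔT + βΔS = 2.66 × 10⁻⁴ + 9.317 × 10⁻⁴ = 1.1977 × 10⁻³, so Δρ ≈ 1.229 kg m⁻³.
N² = (g/ρ₀)·Δρ/Δz = g·(Δρ/ρ₀)/Δz = 9.81 × 1.1977 × 10⁻³ / 66 = 1.7802 × 10⁻⁴ s⁻².
N = √(1.7802 × 10⁻⁴) = 0.013342 rad s⁻¹ → T = 2π/N = 470.93 s = 7.8488 min ≈ 7.85 min.

7.85 min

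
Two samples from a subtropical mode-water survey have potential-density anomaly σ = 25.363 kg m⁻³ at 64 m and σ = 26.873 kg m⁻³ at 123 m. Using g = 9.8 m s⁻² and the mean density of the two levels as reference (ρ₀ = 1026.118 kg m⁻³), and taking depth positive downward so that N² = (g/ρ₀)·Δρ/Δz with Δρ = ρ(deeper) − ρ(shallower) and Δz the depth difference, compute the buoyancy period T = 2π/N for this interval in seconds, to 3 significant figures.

Δρ = 1026.873 − 1025.363 = 1.510 kg m⁻³ over Δz = 123 − 64 = 59 m.
N² = (9.8/1026.118) × (1.510/59) = 2.4443 × 10⁻⁴ s⁻².
N = √(2.4443 × 10⁻⁴) = 0.015634 rad s⁻¹, so T = 2π/N = 401.89 s ≈ 402 s.

402 s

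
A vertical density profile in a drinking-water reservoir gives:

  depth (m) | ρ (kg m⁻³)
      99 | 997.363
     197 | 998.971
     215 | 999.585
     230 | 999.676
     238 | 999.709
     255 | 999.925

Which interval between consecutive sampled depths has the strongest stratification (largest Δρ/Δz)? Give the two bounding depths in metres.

Compute the density gradient over each adjacent pair:
  99–197 m: Δρ/Δz = 1.608/98 = 0.016 kg m⁻⁴
  197–215 m: Δρ/Δz = 0.614/18 = 0.034 kg m⁻⁴
  215–230 m: Δρ/Δz = 0.091/15 = 6.1 × 10⁻³ kg m⁻⁴
  230–238 m: Δρ/Δz = 0.033/8 = 4.1 × 10⁻³ kg m⁻⁴
  238–255 m: Δρ/Δz = 0.216/17 = 0.013 kg m⁻⁴
The largest gradient is in the 197–215 m interval — the pycnocline.

197–215 m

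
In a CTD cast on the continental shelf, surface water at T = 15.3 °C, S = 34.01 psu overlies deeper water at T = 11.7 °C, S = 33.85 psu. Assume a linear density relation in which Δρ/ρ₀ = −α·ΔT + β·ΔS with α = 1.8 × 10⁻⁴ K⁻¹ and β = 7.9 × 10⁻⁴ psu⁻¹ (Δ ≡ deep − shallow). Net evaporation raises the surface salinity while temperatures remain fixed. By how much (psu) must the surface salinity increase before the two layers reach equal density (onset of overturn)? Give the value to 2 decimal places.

Neutral buoyancy requires −α(T_deep − T_surf) + β(S_deep − S_surf′) = 0.
S_surf′ = S_deep − (α/β)·ΔT = 33.85 − (1.8 × 10⁻⁴/7.9 × 10⁻⁴)·(-3.6) = 34.6703 psu.
Increase required: 34.6703 − 34.01 = 0.6603 psu.

0.66 psu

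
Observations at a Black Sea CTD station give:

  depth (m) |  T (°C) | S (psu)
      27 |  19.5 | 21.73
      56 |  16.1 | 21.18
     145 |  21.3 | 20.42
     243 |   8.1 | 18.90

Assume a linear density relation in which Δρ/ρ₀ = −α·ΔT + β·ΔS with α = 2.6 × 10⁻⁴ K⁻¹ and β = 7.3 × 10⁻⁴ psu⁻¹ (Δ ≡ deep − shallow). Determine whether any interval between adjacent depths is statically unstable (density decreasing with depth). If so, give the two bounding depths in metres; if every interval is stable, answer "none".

56–145 m

Evaluate Δρ/ρ₀ = −αΔT + βΔS across each adjacent pair:
  27–56 m: −αΔT+βΔS = −(2.6 × 10⁻⁴)(-3.4)+(7.3 × 10⁻⁴)(-0.55) = 4.8 × 10⁻⁴ → stable
  56–145 m: −αΔT+βΔS = −(2.6 × 10⁻⁴)(+5.2)+(7.3 × 10⁻⁴)(-0.76) = -1.9 × 10⁻³ → UNSTABLE
  145–243 m: −αΔT+βΔS = −(2.6 × 10⁻⁴)(-13.2)+(7.3 × 10⁻⁴)(-1.52) = 2.3 × 10⁻³ → stable
The 56–145 m interval has Δρ < 0: lighter water underlies denser water.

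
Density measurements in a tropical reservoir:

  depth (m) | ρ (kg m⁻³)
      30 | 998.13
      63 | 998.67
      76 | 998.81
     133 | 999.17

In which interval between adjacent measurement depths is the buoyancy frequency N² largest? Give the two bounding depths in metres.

Compute the density gradient over each adjacent pair:
  30–63 m: Δρ/Δz = 0.54/33 = 0.016 kg m⁻⁴
  63–76 m: Δρ/Δz = 0.14/13 = 0.011 kg m⁻⁴
  76–133 m: Δρ/Δz = 0.36/57 = 6.3 × 10⁻³ kg m⁻⁴
The largest gradient is in the 30–63 m interval — the pycnocline.

30–63 m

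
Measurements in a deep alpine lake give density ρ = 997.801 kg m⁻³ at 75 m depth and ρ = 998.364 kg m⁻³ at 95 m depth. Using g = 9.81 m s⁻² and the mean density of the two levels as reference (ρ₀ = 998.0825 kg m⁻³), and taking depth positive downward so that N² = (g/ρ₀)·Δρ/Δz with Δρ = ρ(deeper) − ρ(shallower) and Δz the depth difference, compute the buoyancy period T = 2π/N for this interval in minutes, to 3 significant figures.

6.30 min

Δρ = 998.364 − 997.801 = 0.563 kg m⁻³ over Δz = 95 − 75 = 20 m.
N² = (9.81/998.0825) × (0.563/20) = 2.7668 × 10⁻⁴ s⁻².
N = √(2.7668 × 10⁻⁴) = 0.016634 rad s⁻¹, so T = 2π/N = 377.73 s = 6.2955 min ≈ 6.30 min.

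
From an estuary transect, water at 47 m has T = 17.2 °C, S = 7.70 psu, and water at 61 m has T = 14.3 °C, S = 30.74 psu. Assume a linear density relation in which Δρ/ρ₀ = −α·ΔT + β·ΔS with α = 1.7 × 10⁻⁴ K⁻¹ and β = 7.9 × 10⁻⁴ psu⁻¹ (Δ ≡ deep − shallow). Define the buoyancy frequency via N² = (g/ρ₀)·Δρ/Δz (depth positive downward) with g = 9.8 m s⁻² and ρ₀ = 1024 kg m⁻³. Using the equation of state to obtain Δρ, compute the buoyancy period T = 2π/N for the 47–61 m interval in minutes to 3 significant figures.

ΔT = -2.9 K, ΔS = +23.04 psu (deep − shallow).
Δρ/ρ₀ = −αΔT + βΔS = 4.93 × 10⁻⁴ + 0.0182016 = 0.0186946, so Δρ ≈ 19.14 kg m⁻³.
N² = (g/ρ₀)·Δρ/Δz = g·(Δρ/ρ₀)/Δz = 9.8 × 0.0186946 / 14 = 0.013086 s⁻².
N = √(0.013086) = 0.11439 rad s⁻¹ → T = 2π/N = 54.928 s = 0.91547 min ≈ 0.915 min.

0.915 min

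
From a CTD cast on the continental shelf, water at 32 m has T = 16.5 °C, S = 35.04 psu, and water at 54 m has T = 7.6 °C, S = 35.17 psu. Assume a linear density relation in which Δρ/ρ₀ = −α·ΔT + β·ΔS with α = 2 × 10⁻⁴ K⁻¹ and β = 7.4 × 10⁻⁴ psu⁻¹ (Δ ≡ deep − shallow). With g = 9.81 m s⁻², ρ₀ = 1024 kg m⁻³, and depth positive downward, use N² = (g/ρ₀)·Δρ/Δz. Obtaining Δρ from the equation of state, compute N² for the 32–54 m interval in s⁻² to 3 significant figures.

8.37 × 10⁻⁴ s⁻²

ΔT = -8.9 K, ΔS = +0.13 psu (deep − shallow).
Δρ/ρ₀ = −αΔT + βΔS = 1.78 × 10⁻³ + 9.62 × 10⁻⁵ = 1.8762 × 10⁻³, so Δρ ≈ 1.921 kg m⁻³.
N² = (g/ρ₀)·Δρ/Δz = g·(Δρ/ρ₀)/Δz = 9.81 × 1.8762 × 10⁻³ / 22 = 8.3661 × 10⁻⁴ s⁻² ≈ 8.37 × 10⁻⁴ s⁻².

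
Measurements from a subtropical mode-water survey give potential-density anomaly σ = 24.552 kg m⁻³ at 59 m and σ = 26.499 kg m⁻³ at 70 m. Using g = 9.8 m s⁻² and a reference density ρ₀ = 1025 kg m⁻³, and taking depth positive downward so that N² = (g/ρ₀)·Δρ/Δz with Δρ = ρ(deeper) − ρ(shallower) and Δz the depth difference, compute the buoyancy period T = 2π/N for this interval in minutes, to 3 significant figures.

Δρ = 1026.499 − 1024.552 = 1.947 kg m⁻³ over Δz = 70 − 59 = 11 m.
N² = (9.8/1025) × (1.947/11) = 1.6923 × 10⁻³ s⁻².
N = √(1.6923 × 10⁻³) = 0.041138 rad s⁻¹, so T = 2π/N = 152.73 s = 2.5455 min ≈ 2.55 min.
A positive N² confirms static stability across the interval.

2.55 min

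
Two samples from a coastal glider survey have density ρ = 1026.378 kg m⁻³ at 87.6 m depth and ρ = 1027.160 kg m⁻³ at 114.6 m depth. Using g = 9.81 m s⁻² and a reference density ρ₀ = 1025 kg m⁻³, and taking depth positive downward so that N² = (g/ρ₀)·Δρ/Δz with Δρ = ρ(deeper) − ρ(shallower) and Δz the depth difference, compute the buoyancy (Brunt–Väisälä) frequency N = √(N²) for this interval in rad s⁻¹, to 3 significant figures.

0.0166 rad s⁻¹

Δρ = 1027.160 − 1026.378 = 0.782 kg m⁻³ over Δz = 114.6 − 87.6 = 27 m.
N² = (9.81/1025) × (0.782/27) = 2.7720 × 10⁻⁴ s⁻².
N = √(2.7720 × 10⁻⁴) = 0.016649 rad s⁻¹ ≈ 0.0166 rad s⁻¹.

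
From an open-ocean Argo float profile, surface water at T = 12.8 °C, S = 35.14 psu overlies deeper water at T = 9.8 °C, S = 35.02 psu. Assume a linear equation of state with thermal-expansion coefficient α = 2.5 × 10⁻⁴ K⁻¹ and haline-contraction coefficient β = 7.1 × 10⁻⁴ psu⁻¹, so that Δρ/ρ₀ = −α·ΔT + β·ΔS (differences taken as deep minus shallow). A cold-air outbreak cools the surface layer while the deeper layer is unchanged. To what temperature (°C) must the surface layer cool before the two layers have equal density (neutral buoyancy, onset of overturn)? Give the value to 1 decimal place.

10.1 °C

Neutral buoyancy requires Δρ = 0, i.e. −α(T_deep − T_surf′) + β(S_deep − S_surf) = 0.
T_surf′ = T_deep − (β/α)·ΔS = 9.8 − (7.1 × 10⁻⁴/2.5 × 10⁻⁴)·(-0.12) = 10.141 °C.
Cooling required: 12.8 − (10.141) = 2.659 °C.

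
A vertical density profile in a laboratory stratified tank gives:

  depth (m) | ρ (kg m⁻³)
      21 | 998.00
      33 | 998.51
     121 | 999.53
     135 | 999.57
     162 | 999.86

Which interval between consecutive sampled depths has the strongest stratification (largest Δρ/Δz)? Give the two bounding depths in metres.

21–33 m

Compute the density gradient over each adjacent pair:
  21–33 m: Δρ/Δz = 0.51/12 = 0.043 kg m⁻⁴
  33–121 m: Δρ/Δz = 1.02/88 = 0.012 kg m⁻⁴
  121–135 m: Δρ/Δz = 0.04/14 = 2.9 × 10⁻³ kg m⁻⁴
  135–162 m: Δρ/Δz = 0.29/27 = 0.011 kg m⁻⁴
The largest gradient is in the 21–33 m interval — the pycnocline.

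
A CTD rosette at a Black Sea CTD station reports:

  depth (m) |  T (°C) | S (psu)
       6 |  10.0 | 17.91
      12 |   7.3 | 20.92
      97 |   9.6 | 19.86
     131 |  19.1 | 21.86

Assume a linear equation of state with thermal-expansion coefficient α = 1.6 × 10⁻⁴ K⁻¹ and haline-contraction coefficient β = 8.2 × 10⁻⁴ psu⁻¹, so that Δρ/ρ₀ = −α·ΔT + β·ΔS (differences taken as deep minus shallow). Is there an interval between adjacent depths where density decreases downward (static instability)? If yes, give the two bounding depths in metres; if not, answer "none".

Evaluate Δρ/ρ₀ = −αΔT + βΔS across each adjacent pair:
  6–12 m: −αΔT+βΔS = −(1.6 × 10⁻⁴)(-2.7)+(8.2 × 10⁻⁴)(+3.01) = 2.9 × 10⁻³ → stable
  12–97 m: −αΔT+βΔS = −(1.6 × 10⁻⁴)(+2.3)+(8.2 × 10⁻⁴)(-1.06) = -1.2 × 10⁻³ → UNSTABLE
  97–131 m: −αΔT+βΔS = −(1.6 × 10⁻⁴)(+9.5)+(8.2 × 10⁻⁴)(+2.00) = 1.2 × 10⁻⁴ → stable
The 12–97 m interval has Δρ < 0: lighter water underlies denser water.

12–97 m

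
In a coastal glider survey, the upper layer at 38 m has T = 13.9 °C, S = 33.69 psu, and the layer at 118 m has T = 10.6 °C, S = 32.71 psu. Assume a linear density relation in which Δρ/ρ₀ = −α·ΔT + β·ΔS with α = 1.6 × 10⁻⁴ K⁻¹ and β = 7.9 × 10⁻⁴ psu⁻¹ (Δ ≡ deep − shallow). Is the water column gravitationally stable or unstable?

ΔT = 10.6 − 13.9 = -3.3 K and ΔS = 32.71 − 33.69 = -0.98 psu (deep − shallow).
−αΔT = 5.28 × 10⁻⁴; βΔS = -7.742 × 10⁻⁴; sum Δρ/ρ₀ = -2.462 × 10⁻⁴.
Δρ/ρ₀ < 0, so Δρ < 0: deeper water is lighter → statically unstable; the column would overturn.

unstable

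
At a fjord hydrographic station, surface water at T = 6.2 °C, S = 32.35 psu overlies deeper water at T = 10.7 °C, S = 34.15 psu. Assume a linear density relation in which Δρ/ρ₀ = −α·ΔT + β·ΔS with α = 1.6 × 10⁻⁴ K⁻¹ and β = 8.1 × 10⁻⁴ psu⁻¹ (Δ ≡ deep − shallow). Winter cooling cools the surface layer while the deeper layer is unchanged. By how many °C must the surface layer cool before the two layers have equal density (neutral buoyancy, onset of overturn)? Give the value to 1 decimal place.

Neutral buoyancy requires Δρ = 0, i.e. −α(T_deep − T_surf′) + β(S_deep − S_surf) = 0.
T_surf′ = T_deep − (β/α)·ΔS = 10.7 − (8.1 × 10⁻⁴/1.6 × 10⁻⁴)·(+1.80) = 1.588 °C.
Cooling required: 6.2 − (1.588) = 4.612 °C.

4.6 °C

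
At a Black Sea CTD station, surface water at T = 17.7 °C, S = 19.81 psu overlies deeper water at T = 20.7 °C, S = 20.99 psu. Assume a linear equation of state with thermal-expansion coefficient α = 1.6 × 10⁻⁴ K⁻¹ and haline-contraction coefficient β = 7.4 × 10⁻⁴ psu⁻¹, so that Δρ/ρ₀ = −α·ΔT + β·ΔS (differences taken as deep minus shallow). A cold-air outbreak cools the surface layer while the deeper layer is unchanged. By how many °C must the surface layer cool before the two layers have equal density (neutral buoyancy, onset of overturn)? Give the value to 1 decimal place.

2.5 °C

Neutral buoyancy requires Δρ = 0, i.e. −α(T_deep − T_surf′) + β(S_deep − S_surf) = 0.
T_surf′ = T_deep − (β/α)·ΔS = 20.7 − (7.4 × 10⁻⁴/1.6 × 10⁻⁴)·(+1.18) = 15.242 °C.
Cooling required: 17.7 − (15.242) = 2.458 °C.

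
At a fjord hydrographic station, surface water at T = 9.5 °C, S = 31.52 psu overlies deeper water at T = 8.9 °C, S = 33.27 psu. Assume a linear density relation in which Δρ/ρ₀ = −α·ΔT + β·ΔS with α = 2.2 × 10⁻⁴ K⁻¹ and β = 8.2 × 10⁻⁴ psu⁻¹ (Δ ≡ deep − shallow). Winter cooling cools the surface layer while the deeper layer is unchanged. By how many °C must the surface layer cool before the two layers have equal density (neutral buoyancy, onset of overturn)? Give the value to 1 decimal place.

7.1 °C

Neutral buoyancy requires Δρ = 0, i.e. −α(T_deep − T_surf′) + β(S_deep − S_surf) = 0.
T_surf′ = T_deep − (β/α)·ΔS = 8.9 − (8.2 × 10⁻⁴/2.2 × 10⁻⁴)·(+1.75) = 2.377 °C.
Cooling required: 9.5 − (2.377) = 7.123 °C.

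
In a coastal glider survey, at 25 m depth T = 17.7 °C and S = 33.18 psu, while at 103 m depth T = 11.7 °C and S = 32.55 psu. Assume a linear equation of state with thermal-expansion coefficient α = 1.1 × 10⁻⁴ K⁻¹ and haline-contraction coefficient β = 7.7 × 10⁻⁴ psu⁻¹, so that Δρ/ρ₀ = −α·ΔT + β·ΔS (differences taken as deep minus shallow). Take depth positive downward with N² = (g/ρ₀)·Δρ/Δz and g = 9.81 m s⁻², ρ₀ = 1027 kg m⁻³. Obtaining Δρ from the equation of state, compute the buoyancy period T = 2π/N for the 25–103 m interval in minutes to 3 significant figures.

ΔT = -6.0 K, ΔS = -0.63 psu (deep − shallow).
Δρ/ρ₀ = −αΔT + βΔS = 6.60 × 10⁻⁴ − 4.851 × 10⁻⁴ = 1.749 × 10⁻⁴, so Δρ ≈ 0.1796 kg m⁻³.
N² = (g/ρ₀)·Δρ/Δz = g·(Δρ/ρ₀)/Δz = 9.81 × 1.749 × 10⁻⁴ / 78 = 2.1997 × 10⁻⁵ s⁻².
N = √(2.1997 × 10⁻⁵) = 4.6901 × 10⁻³ rad s⁻¹ → T = 2π/N = 1.3397 × 10³ s = 22.328 min ≈ 22.3 min.

22.3 min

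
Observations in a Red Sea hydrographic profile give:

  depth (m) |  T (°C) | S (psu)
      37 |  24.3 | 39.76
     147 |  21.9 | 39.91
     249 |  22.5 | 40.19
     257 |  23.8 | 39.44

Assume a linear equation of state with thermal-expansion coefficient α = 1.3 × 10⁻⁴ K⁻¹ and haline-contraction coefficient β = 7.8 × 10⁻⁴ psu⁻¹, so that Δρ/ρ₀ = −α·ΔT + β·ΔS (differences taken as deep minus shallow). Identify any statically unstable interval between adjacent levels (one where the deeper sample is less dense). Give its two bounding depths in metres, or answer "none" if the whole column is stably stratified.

249–257 m

Evaluate Δρ/ρ₀ = −αΔT + βΔS across each adjacent pair:
  37–147 m: −αΔT+βΔS = −(1.3 × 10⁻⁴)(-2.4)+(7.8 × 10⁻⁴)(+0.15) = 4.3 × 10⁻⁴ → stable
  147–249 m: −αΔT+βΔS = −(1.3 × 10⁻⁴)(+0.6)+(7.8 × 10⁻⁴)(+0.28) = 1.4 × 10⁻⁴ → stable
  249–257 m: −αΔT+βΔS = −(1.3 × 10⁻⁴)(+1.3)+(7.8 × 10⁻⁴)(-0.75) = -7.5 × 10⁻⁴ → UNSTABLE
The 249–257 m interval has Δρ < 0: lighter water underlies denser water.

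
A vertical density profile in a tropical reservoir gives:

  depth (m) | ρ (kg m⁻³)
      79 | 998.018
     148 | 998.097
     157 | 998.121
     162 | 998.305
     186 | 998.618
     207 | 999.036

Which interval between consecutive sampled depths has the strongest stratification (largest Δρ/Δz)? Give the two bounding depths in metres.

157–162 m

Compute the density gradient over each adjacent pair:
  79–148 m: Δρ/Δz = 0.079/69 = 1.1 × 10⁻³ kg m⁻⁴
  148–157 m: Δρ/Δz = 0.024/9 = 2.7 × 10⁻³ kg m⁻⁴
  157–162 m: Δρ/Δz = 0.184/5 = 0.037 kg m⁻⁴
  162–186 m: Δρ/Δz = 0.313/24 = 0.013 kg m⁻⁴
  186–207 m: Δρ/Δz = 0.418/21 = 0.020 kg m⁻⁴
The largest gradient is in the 157–162 m interval — the pycnocline.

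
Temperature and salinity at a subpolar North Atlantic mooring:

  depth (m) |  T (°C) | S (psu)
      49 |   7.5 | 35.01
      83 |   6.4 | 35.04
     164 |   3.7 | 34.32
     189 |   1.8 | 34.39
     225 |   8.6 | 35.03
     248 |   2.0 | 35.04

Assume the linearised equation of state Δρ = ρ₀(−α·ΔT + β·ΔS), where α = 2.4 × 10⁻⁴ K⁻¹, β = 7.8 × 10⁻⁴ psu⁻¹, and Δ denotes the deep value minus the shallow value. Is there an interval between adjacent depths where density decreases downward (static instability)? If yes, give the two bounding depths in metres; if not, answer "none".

Evaluate Δρ/ρ₀ = −αΔT + βΔS across each adjacent pair:
  49–83 m: −αΔT+βΔS = −(2.4 × 10⁻⁴)(-1.1)+(7.8 × 10⁻⁴)(+0.03) = 2.9 × 10⁻⁴ → stable
  83–164 m: −αΔT+βΔS = −(2.4 × 10⁻⁴)(-2.7)+(7.8 × 10⁻⁴)(-0.72) = 8.6 × 10⁻⁵ → stable
  164–189 m: −αΔT+βΔS = −(2.4 × 10⁻⁴)(-1.9)+(7.8 × 10⁻⁴)(+0.07) = 5.1 × 10⁻⁴ → stable
  189–225 m: −αΔT+βΔS = −(2.4 × 10⁻⁴)(+6.8)+(7.8 × 10⁻⁴)(+0.64) = -1.1 × 10⁻³ → UNSTABLE
  225–248 m: −αΔT+βΔS = −(2.4 × 10⁻⁴)(-6.6)+(7.8 × 10⁻⁴)(+0.01) = 1.6 × 10⁻³ → stable
The 189–225 m interval has Δρ < 0: lighter water underlies denser water.

189–225 m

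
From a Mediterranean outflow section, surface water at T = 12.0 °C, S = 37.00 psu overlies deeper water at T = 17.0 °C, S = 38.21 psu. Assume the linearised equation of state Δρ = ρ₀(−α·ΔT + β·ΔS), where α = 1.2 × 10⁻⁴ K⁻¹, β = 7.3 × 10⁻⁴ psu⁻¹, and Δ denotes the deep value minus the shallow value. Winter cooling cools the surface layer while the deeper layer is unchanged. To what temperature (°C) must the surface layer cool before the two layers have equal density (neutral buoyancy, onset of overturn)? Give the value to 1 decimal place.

Neutral buoyancy requires Δρ = 0, i.e. −α(T_deep − T_surf′) + β(S_deep − S_surf) = 0.
T_surf′ = T_deep − (β/α)·ΔS = 17.0 − (7.3 × 10⁻⁴/1.2 × 10⁻⁴)·(+1.21) = 9.639 °C.
Cooling required: 12.0 − (9.639) = 2.361 °C.

9.6 °C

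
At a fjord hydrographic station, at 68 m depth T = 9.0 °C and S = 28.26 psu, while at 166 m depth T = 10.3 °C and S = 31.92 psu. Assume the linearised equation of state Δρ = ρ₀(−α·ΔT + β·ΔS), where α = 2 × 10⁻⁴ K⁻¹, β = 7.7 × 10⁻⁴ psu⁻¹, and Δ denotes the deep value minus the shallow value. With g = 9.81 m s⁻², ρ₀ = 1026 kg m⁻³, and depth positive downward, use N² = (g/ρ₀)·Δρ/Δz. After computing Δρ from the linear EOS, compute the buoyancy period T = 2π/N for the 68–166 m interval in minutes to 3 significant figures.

ΔT = +1.3 K, ΔS = +3.66 psu (deep − shallow).
Δρ/ρ₀ = −αΔT + βΔS = -2.60 × 10⁻⁴ + 2.8182 × 10⁻³ = 2.5582 × 10⁻³, so Δρ ≈ 2.625 kg m⁻³.
N² = (g/ρ₀)·Δρ/Δz = g·(Δρ/ρ₀)/Δz = 9.81 × 2.5582 × 10⁻³ / 98 = 2.5608 × 10⁻⁴ s⁻².
N = √(2.5608 × 10⁻⁴) = 0.016002 rad s⁻¹ → T = 2π/N = 392.65 s = 6.5442 min ≈ 6.54 min.

6.54 min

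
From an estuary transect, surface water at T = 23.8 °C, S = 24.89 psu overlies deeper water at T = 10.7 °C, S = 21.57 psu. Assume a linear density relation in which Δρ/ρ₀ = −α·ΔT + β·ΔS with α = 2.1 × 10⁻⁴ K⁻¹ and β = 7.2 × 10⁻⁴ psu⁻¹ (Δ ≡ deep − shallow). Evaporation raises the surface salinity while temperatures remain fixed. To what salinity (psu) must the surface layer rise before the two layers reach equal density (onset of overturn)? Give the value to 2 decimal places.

Neutral buoyancy requires −α(T_deep − T_surf) + β(S_deep − S_surf′) = 0.
S_surf′ = S_deep − (α/β)·ΔT = 21.57 − (2.1 × 10⁻⁴/7.2 × 10⁻⁴)·(-13.1) = 25.3908 psu.
Increase required: 25.3908 − 24.89 = 0.5008 psu.

25.39 psu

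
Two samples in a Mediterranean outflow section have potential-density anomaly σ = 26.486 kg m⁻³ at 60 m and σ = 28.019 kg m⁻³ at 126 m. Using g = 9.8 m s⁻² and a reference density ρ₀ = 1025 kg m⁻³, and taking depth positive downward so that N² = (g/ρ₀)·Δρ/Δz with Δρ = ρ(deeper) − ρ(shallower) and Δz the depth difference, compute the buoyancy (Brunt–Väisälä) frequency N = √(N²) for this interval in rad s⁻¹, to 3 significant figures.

Δρ = 1028.019 − 1026.486 = 1.533 kg m⁻³ over Δz = 126 − 60 = 66 m.
N² = (9.8/1025) × (1.533/66) = 2.2208 × 10⁻⁴ s⁻².
N = √(2.2208 × 10⁻⁴) = 0.014902 rad s⁻¹ ≈ 0.0149 rad s⁻¹.

0.0149 rad s⁻¹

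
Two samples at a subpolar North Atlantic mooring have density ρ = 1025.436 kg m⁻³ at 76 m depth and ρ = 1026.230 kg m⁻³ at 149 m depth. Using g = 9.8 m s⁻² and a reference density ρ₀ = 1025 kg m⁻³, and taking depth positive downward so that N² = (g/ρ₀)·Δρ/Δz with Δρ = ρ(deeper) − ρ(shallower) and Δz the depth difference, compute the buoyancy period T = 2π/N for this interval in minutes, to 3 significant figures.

10.3 min

Δρ = 1026.230 − 1025.436 = 0.794 kg m⁻³ over Δz = 149 − 76 = 73 m.
N² = (9.8/1025) × (0.794/73) = 1.0399 × 10⁻⁴ s⁻².
N = √(1.0399 × 10⁻⁴) = 0.010198 rad s⁻¹, so T = 2π/N = 616.12 s = 10.269 min ≈ 10.3 min.
Since Δρ > 0 the layer is stably stratified.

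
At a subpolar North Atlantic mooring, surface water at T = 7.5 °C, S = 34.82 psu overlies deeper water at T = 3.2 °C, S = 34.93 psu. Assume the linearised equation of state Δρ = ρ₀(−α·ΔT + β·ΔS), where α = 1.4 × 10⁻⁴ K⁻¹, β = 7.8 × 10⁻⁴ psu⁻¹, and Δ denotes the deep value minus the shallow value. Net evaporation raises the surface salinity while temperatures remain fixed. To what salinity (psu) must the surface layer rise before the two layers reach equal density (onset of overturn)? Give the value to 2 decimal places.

35.70 psu

Neutral buoyancy requires −α(T_deep − T_surf) + β(S_deep − S_surf′) = 0.
S_surf′ = S_deep − (α/β)·ΔT = 34.93 − (1.4 × 10⁻⁴/7.8 × 10⁻⁴)·(-4.3) = 35.7018 psu.
Increase required: 35.7018 − 34.82 = 0.8818 psu.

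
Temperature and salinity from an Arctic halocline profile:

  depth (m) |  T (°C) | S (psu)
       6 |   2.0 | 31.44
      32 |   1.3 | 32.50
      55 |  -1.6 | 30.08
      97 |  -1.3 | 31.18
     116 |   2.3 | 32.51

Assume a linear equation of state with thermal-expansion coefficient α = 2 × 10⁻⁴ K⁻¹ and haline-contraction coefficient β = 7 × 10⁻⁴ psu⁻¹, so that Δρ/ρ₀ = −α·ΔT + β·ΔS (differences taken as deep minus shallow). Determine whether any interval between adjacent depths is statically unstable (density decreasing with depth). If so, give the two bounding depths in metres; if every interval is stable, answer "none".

Evaluate Δρ/ρ₀ = −αΔT + βΔS across each adjacent pair:
  6–32 m: −αΔT+βΔS = −(2 × 10⁻⁴)(-0.7)+(7 × 10⁻⁴)(+1.06) = 8.8 × 10⁻⁴ → stable
  32–55 m: −αΔT+βΔS = −(2 × 10⁻⁴)(-2.9)+(7 × 10⁻⁴)(-2.42) = -1.1 × 10⁻³ → UNSTABLE
  55–97 m: −αΔT+βΔS = −(2 × 10⁻⁴)(+0.3)+(7 × 10⁻⁴)(+1.10) = 7.1 × 10⁻⁴ → stable
  97–116 m: −αΔT+βΔS = −(2 × 10⁻⁴)(+3.6)+(7 × 10⁻⁴)(+1.33) = 2.1 × 10⁻⁴ → stable
The 32–55 m interval has Δρ < 0: lighter water underlies denser water.

32–55 m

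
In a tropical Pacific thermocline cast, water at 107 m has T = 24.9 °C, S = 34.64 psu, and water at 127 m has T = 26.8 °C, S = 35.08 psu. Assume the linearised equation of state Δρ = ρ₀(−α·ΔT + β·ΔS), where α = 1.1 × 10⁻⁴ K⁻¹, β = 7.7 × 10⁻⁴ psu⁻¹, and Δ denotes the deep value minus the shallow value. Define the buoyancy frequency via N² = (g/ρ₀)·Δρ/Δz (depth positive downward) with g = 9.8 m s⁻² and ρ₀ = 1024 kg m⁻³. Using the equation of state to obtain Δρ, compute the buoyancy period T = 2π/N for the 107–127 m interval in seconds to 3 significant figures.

ΔT = +1.9 K, ΔS = +0.44 psu (deep − shallow).
Δρ/ρ₀ = −αΔT + βΔS = -2.09 × 10⁻⁴ + 3.388 × 10⁻⁴ = 1.298 × 10⁻⁴, so Δρ ≈ 0.1329 kg m⁻³.
N² = (g/ρ₀)·Δρ/Δz = g·(Δρ/ρ₀)/Δz = 9.8 × 1.298 × 10⁻⁴ / 20 = 6.3602 × 10⁻⁵ s⁻².
N = √(6.3602 × 10⁻⁵) = 7.9751 × 10⁻³ rad s⁻¹ → T = 2π/N = 787.85 s ≈ 788 s.

788 s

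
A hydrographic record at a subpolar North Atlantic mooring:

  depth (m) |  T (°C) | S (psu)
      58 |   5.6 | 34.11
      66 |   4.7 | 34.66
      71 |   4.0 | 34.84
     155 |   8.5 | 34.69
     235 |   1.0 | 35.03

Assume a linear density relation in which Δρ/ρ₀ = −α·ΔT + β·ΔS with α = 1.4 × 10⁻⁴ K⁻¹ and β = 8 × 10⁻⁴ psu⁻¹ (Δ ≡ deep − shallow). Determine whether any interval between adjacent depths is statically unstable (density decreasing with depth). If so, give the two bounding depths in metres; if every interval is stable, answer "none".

71–155 m

Evaluate Δρ/ρ₀ = −αΔT + βΔS across each adjacent pair:
  58–66 m: −αΔT+βΔS = −(1.4 × 10⁻⁴)(-0.9)+(8 × 10⁻⁴)(+0.55) = 5.7 × 10⁻⁴ → stable
  66–71 m: −αΔT+βΔS = −(1.4 × 10⁻⁴)(-0.7)+(8 × 10⁻⁴)(+0.18) = 2.4 × 10⁻⁴ → stable
  71–155 m: −αΔT+βΔS = −(1.4 × 10⁻⁴)(+4.5)+(8 × 10⁻⁴)(-0.15) = -7.5 × 10⁻⁴ → UNSTABLE
  155–235 m: −αΔT+βΔS = −(1.4 × 10⁻⁴)(-7.5)+(8 × 10⁻⁴)(+0.34) = 1.3 × 10⁻³ → stable
The 71–155 m interval has Δρ < 0: lighter water underlies denser water.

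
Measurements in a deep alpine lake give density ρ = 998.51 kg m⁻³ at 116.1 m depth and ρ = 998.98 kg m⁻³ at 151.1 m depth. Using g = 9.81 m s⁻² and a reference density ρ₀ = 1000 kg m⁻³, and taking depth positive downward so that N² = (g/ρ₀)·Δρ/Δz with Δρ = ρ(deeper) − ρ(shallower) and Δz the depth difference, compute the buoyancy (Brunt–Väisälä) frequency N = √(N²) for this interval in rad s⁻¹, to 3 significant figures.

0.0115 rad s⁻¹

Δρ = 998.98 − 998.51 = 0.47 kg m⁻³ over Δz = 151.1 − 116.1 = 35 m.
N² = (9.81/1000) × (0.47/35) = 1.3173 × 10⁻⁴ s⁻².
N = √(1.3173 × 10⁻⁴) = 0.011477 rad s⁻¹ ≈ 0.0115 rad s⁻¹.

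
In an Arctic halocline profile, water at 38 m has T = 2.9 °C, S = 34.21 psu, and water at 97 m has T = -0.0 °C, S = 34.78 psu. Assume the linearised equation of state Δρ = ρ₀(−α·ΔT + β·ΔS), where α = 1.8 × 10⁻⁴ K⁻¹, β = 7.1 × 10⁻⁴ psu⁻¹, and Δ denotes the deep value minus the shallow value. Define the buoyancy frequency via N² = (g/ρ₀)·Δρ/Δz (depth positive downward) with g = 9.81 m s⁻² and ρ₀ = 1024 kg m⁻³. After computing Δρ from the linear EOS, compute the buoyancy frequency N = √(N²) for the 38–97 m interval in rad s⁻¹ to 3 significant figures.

0.0124 rad s⁻¹

ΔT = -2.9 K, ΔS = +0.57 psu (deep − shallow).
Δρ/ρ₀ = −αΔT + βΔS = 5.22 × 10⁻⁴ + 4.047 × 10⁻⁴ = 9.267 × 10⁻⁴, so Δρ ≈ 0.9489 kg m⁻³.
N² = (g/ρ₀)·Δρ/Δz = g·(Δρ/ρ₀)/Δz = 9.81 × 9.267 × 10⁻⁴ / 59 = 1.5408 × 10⁻⁴ s⁻².
N = √(1.5408 × 10⁻⁴) = 0.012413 rad s⁻¹ ≈ 0.0124 rad s⁻¹.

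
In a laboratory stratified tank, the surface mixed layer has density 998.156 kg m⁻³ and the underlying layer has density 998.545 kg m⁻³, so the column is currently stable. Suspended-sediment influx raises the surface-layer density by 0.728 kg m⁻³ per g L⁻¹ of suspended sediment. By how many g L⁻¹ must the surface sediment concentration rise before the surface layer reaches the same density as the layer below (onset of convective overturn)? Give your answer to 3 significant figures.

Density deficit of the surface layer: 998.545 − 998.156 = 0.389 kg m⁻³.
Required change = 0.389 / 0.728 = 0.534 g L⁻¹.

0.534 g L⁻¹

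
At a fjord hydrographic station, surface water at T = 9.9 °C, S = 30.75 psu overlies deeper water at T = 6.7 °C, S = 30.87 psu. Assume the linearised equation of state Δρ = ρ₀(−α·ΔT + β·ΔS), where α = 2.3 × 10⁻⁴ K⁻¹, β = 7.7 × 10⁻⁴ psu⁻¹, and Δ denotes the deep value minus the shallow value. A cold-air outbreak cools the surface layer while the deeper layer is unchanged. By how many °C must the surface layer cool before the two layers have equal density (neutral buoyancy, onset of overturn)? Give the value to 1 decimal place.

3.6 °C

Neutral buoyancy requires Δρ = 0, i.e. −α(T_deep − T_surf′) + β(S_deep − S_surf) = 0.
T_surf′ = T_deep − (β/α)·ΔS = 6.7 − (7.7 × 10⁻⁴/2.3 × 10⁻⁴)·(+0.12) = 6.298 °C.
Cooling required: 9.9 − (6.298) = 3.602 °C.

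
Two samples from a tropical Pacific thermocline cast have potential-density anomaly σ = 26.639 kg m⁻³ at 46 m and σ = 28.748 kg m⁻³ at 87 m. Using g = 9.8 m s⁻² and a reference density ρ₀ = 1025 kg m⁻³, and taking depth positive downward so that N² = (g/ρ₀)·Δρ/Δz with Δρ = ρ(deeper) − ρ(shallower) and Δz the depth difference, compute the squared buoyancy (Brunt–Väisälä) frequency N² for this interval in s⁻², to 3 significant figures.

Δρ = 1028.748 − 1026.639 = 2.109 kg m⁻³ over Δz = 87 − 46 = 41 m.
N² = (9.8/1025) × (2.109/41) = 4.9181 × 10⁻⁴ s⁻² ≈ 4.92 × 10⁻⁴ s⁻².
A positive N² confirms static stability across the interval.

4.92 × 10⁻⁴ s⁻²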